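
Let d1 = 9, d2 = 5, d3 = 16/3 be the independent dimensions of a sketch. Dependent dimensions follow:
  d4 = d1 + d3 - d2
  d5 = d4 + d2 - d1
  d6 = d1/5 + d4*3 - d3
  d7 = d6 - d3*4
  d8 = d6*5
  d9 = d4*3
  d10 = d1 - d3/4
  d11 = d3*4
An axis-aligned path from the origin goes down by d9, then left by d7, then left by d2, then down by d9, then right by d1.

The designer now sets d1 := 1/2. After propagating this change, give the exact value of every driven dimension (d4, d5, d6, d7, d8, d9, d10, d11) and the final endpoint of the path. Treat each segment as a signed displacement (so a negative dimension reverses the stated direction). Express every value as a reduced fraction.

Apply edit: d1 := 1/2
  d4 = d1 + d3 - d2 = 5/6
  d5 = d4 + d2 - d1 = 16/3
  d6 = d1/5 + d4*3 - d3 = -41/15
  d7 = d6 - d3*4 = -361/15
  d8 = d6*5 = -41/3
  d9 = d4*3 = 5/2
  d10 = d1 - d3/4 = -5/6
  d11 = d3*4 = 64/3
Walk from origin (0, 0):
  seg 1: down by d9 = 5/2 → (0, -5/2)
  seg 2: left by d7 = -361/15 → (361/15, -5/2)
  seg 3: left by d2 = 5 → (286/15, -5/2)
  seg 4: down by d9 = 5/2 → (286/15, -5)
  seg 5: right by d1 = 1/2 → (587/30, -5)

d4 = 5/6
d5 = 16/3
d6 = -41/15
d7 = -361/15
d8 = -41/3
d9 = 5/2
d10 = -5/6
d11 = 64/3
endpoint = (587/30, -5)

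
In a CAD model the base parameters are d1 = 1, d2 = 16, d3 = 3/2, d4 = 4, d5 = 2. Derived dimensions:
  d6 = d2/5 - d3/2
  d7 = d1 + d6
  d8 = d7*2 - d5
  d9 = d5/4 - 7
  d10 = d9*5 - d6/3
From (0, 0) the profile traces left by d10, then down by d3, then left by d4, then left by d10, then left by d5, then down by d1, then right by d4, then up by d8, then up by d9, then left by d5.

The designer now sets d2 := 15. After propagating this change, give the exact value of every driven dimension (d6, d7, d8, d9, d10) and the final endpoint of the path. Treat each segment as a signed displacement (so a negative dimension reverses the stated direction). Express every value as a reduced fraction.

d6 = 9/4
d7 = 13/4
d8 = 9/2
d9 = -13/2
d10 = -133/4
endpoint = (125/2, -9/2)

Apply edit: d2 := 15
  d6 = d2/5 - d3/2 = 9/4
  d7 = d1 + d6 = 13/4
  d8 = d7*2 - d5 = 9/2
  d9 = d5/4 - 7 = -13/2
  d10 = d9*5 - d6/3 = -133/4
Walk from origin (0, 0):
  seg 1: left by d10 = -133/4 → (133/4, 0)
  seg 2: down by d3 = 3/2 → (133/4, -3/2)
  seg 3: left by d4 = 4 → (117/4, -3/2)
  seg 4: left by d10 = -133/4 → (125/2, -3/2)
  seg 5: left by d5 = 2 → (121/2, -3/2)
  seg 6: down by d1 = 1 → (121/2, -5/2)
  seg 7: right by d4 = 4 → (129/2, -5/2)
  seg 8: up by d8 = 9/2 → (129/2, 2)
  seg 9: up by d9 = -13/2 → (129/2, -9/2)
  seg 10: left by d5 = 2 → (125/2, -9/2)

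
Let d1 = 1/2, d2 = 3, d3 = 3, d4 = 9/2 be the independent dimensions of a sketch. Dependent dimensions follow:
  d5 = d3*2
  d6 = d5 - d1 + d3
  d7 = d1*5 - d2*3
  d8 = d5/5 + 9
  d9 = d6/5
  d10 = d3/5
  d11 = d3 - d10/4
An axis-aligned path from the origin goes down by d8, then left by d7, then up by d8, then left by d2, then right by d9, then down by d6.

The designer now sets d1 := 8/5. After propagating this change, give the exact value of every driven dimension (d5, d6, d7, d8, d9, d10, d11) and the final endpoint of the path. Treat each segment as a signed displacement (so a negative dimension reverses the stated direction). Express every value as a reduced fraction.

d5 = 6
d6 = 37/5
d7 = -1
d8 = 51/5
d9 = 37/25
d10 = 3/5
d11 = 57/20
endpoint = (-13/25, -37/5)

Apply edit: d1 := 8/5
  d5 = d3*2 = 6
  d6 = d5 - d1 + d3 = 37/5
  d7 = d1*5 - d2*3 = -1
  d8 = d5/5 + 9 = 51/5
  d9 = d6/5 = 37/25
  d10 = d3/5 = 3/5
  d11 = d3 - d10/4 = 57/20
Walk from origin (0, 0):
  seg 1: down by d8 = 51/5 → (0, -51/5)
  seg 2: left by d7 = -1 → (1, -51/5)
  seg 3: up by d8 = 51/5 → (1, 0)
  seg 4: left by d2 = 3 → (-2, 0)
  seg 5: right by d9 = 37/25 → (-13/25, 0)
  seg 6: down by d6 = 37/5 → (-13/25, -37/5)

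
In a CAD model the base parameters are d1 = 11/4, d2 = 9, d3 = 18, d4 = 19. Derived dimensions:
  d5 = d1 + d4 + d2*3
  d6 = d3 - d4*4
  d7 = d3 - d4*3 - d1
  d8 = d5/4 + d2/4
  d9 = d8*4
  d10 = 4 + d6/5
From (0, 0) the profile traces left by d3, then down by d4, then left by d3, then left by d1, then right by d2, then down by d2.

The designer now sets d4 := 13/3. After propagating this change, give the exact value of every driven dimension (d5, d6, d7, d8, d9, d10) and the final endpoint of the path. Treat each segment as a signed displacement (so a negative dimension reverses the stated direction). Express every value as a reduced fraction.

d5 = 409/12
d6 = 2/3
d7 = 9/4
d8 = 517/48
d9 = 517/12
d10 = 62/15
endpoint = (-119/4, -40/3)

Apply edit: d4 := 13/3
  d5 = d1 + d4 + d2*3 = 409/12
  d6 = d3 - d4*4 = 2/3
  d7 = d3 - d4*3 - d1 = 9/4
  d8 = d5/4 + d2/4 = 517/48
  d9 = d8*4 = 517/12
  d10 = 4 + d6/5 = 62/15
Walk from origin (0, 0):
  seg 1: left by d3 = 18 → (-18, 0)
  seg 2: down by d4 = 13/3 → (-18, -13/3)
  seg 3: left by d3 = 18 → (-36, -13/3)
  seg 4: left by d1 = 11/4 → (-155/4, -13/3)
  seg 5: right by d2 = 9 → (-119/4, -13/3)
  seg 6: down by d2 = 9 → (-119/4, -40/3)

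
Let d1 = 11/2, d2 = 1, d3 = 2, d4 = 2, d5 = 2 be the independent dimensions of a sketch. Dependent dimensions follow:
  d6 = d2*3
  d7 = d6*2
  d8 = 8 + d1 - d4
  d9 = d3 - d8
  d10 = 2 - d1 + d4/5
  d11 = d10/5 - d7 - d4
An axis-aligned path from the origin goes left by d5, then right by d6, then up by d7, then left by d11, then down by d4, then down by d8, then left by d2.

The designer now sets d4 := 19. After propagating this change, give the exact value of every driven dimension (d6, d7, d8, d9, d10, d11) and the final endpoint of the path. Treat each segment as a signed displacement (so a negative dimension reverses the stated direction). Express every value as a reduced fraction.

d6 = 3
d7 = 6
d8 = -11/2
d9 = 15/2
d10 = 3/10
d11 = -1247/50
endpoint = (1247/50, -15/2)

Apply edit: d4 := 19
  d6 = d2*3 = 3
  d7 = d6*2 = 6
  d8 = 8 + d1 - d4 = -11/2
  d9 = d3 - d8 = 15/2
  d10 = 2 - d1 + d4/5 = 3/10
  d11 = d10/5 - d7 - d4 = -1247/50
Walk from origin (0, 0):
  seg 1: left by d5 = 2 → (-2, 0)
  seg 2: right by d6 = 3 → (1, 0)
  seg 3: up by d7 = 6 → (1, 6)
  seg 4: left by d11 = -1247/50 → (1297/50, 6)
  seg 5: down by d4 = 19 → (1297/50, -13)
  seg 6: down by d8 = -11/2 → (1297/50, -15/2)
  seg 7: left by d2 = 1 → (1247/50, -15/2)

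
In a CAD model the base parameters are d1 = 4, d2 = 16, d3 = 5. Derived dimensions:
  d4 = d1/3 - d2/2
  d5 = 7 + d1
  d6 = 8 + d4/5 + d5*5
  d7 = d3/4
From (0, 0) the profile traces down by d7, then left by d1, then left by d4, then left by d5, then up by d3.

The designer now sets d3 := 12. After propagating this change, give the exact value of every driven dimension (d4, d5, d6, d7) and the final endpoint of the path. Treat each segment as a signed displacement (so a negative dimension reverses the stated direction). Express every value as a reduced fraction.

Apply edit: d3 := 12
  d4 = d1/3 - d2/2 = -20/3
  d5 = 7 + d1 = 11
  d6 = 8 + d4/5 + d5*5 = 185/3
  d7 = d3/4 = 3
Walk from origin (0, 0):
  seg 1: down by d7 = 3 → (0, -3)
  seg 2: left by d1 = 4 → (-4, -3)
  seg 3: left by d4 = -20/3 → (8/3, -3)
  seg 4: left by d5 = 11 → (-25/3, -3)
  seg 5: up by d3 = 12 → (-25/3, 9)

d4 = -20/3
d5 = 11
d6 = 185/3
d7 = 3
endpoint = (-25/3, 9)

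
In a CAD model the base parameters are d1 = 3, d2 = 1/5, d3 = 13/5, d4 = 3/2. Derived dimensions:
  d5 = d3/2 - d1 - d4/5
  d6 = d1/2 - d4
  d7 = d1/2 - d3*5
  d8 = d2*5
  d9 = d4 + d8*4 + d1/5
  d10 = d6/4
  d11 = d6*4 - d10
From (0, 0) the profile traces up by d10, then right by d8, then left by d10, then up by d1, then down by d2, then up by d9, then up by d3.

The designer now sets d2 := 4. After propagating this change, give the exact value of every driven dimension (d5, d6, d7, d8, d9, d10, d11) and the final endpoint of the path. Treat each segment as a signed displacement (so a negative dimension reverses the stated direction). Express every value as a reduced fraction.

d5 = -2
d6 = 0
d7 = -23/2
d8 = 20
d9 = 821/10
d10 = 0
d11 = 0
endpoint = (20, 837/10)

Apply edit: d2 := 4
  d5 = d3/2 - d1 - d4/5 = -2
  d6 = d1/2 - d4 = 0
  d7 = d1/2 - d3*5 = -23/2
  d8 = d2*5 = 20
  d9 = d4 + d8*4 + d1/5 = 821/10
  d10 = d6/4 = 0
  d11 = d6*4 - d10 = 0
Walk from origin (0, 0):
  seg 1: up by d10 = 0 → (0, 0)
  seg 2: right by d8 = 20 → (20, 0)
  seg 3: left by d10 = 0 → (20, 0)
  seg 4: up by d1 = 3 → (20, 3)
  seg 5: down by d2 = 4 → (20, -1)
  seg 6: up by d9 = 821/10 → (20, 811/10)
  seg 7: up by d3 = 13/5 → (20, 837/10)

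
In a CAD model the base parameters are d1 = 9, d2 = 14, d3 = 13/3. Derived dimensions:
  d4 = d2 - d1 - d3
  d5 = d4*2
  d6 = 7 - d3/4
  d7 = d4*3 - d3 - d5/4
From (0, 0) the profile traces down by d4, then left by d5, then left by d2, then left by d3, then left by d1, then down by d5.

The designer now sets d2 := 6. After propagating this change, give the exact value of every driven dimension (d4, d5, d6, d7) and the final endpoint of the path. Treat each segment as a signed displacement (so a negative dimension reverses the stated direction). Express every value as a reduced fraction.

Apply edit: d2 := 6
  d4 = d2 - d1 - d3 = -22/3
  d5 = d4*2 = -44/3
  d6 = 7 - d3/4 = 71/12
  d7 = d4*3 - d3 - d5/4 = -68/3
Walk from origin (0, 0):
  seg 1: down by d4 = -22/3 → (0, 22/3)
  seg 2: left by d5 = -44/3 → (44/3, 22/3)
  seg 3: left by d2 = 6 → (26/3, 22/3)
  seg 4: left by d3 = 13/3 → (13/3, 22/3)
  seg 5: left by d1 = 9 → (-14/3, 22/3)
  seg 6: down by d5 = -44/3 → (-14/3, 22)

d4 = -22/3
d5 = -44/3
d6 = 71/12
d7 = -68/3
endpoint = (-14/3, 22)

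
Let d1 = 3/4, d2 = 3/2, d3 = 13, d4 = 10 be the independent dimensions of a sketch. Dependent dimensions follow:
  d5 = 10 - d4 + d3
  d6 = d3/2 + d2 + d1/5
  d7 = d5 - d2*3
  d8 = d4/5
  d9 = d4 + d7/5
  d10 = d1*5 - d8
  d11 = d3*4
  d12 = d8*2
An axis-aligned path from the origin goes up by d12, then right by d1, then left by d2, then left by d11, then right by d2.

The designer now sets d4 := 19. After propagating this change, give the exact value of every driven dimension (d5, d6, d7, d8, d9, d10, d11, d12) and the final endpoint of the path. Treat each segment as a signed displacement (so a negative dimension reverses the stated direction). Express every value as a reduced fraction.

Apply edit: d4 := 19
  d5 = 10 - d4 + d3 = 4
  d6 = d3/2 + d2 + d1/5 = 163/20
  d7 = d5 - d2*3 = -1/2
  d8 = d4/5 = 19/5
  d9 = d4 + d7/5 = 189/10
  d10 = d1*5 - d8 = -1/20
  d11 = d3*4 = 52
  d12 = d8*2 = 38/5
Walk from origin (0, 0):
  seg 1: up by d12 = 38/5 → (0, 38/5)
  seg 2: right by d1 = 3/4 → (3/4, 38/5)
  seg 3: left by d2 = 3/2 → (-3/4, 38/5)
  seg 4: left by d11 = 52 → (-211/4, 38/5)
  seg 5: right by d2 = 3/2 → (-205/4, 38/5)

d5 = 4
d6 = 163/20
d7 = -1/2
d8 = 19/5
d9 = 189/10
d10 = -1/20
d11 = 52
d12 = 38/5
endpoint = (-205/4, 38/5)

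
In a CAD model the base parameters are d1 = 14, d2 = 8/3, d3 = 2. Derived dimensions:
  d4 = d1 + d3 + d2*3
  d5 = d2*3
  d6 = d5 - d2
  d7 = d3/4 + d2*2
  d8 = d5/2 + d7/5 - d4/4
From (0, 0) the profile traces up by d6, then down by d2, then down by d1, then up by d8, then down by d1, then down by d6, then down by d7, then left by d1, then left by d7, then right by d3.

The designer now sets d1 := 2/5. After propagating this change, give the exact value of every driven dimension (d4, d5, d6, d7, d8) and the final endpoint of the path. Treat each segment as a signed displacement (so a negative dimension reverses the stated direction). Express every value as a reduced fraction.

Apply edit: d1 := 2/5
  d4 = d1 + d3 + d2*3 = 52/5
  d5 = d2*3 = 8
  d6 = d5 - d2 = 16/3
  d7 = d3/4 + d2*2 = 35/6
  d8 = d5/2 + d7/5 - d4/4 = 77/30
Walk from origin (0, 0):
  seg 1: up by d6 = 16/3 → (0, 16/3)
  seg 2: down by d2 = 8/3 → (0, 8/3)
  seg 3: down by d1 = 2/5 → (0, 34/15)
  seg 4: up by d8 = 77/30 → (0, 29/6)
  seg 5: down by d1 = 2/5 → (0, 133/30)
  seg 6: down by d6 = 16/3 → (0, -9/10)
  seg 7: down by d7 = 35/6 → (0, -101/15)
  seg 8: left by d1 = 2/5 → (-2/5, -101/15)
  seg 9: left by d7 = 35/6 → (-187/30, -101/15)
  seg 10: right by d3 = 2 → (-127/30, -101/15)

d4 = 52/5
d5 = 8
d6 = 16/3
d7 = 35/6
d8 = 77/30
endpoint = (-127/30, -101/15)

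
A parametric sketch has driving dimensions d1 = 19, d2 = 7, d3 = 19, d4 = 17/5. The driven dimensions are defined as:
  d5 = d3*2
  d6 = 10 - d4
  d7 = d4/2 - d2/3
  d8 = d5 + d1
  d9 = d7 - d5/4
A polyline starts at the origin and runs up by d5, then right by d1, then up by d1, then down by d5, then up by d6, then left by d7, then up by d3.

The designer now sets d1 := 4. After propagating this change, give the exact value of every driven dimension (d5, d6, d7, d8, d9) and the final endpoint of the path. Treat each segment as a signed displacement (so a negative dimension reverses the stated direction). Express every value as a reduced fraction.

d5 = 38
d6 = 33/5
d7 = -19/30
d8 = 42
d9 = -152/15
endpoint = (139/30, 148/5)

Apply edit: d1 := 4
  d5 = d3*2 = 38
  d6 = 10 - d4 = 33/5
  d7 = d4/2 - d2/3 = -19/30
  d8 = d5 + d1 = 42
  d9 = d7 - d5/4 = -152/15
Walk from origin (0, 0):
  seg 1: up by d5 = 38 → (0, 38)
  seg 2: right by d1 = 4 → (4, 38)
  seg 3: up by d1 = 4 → (4, 42)
  seg 4: down by d5 = 38 → (4, 4)
  seg 5: up by d6 = 33/5 → (4, 53/5)
  seg 6: left by d7 = -19/30 → (139/30, 53/5)
  seg 7: up by d3 = 19 → (139/30, 148/5)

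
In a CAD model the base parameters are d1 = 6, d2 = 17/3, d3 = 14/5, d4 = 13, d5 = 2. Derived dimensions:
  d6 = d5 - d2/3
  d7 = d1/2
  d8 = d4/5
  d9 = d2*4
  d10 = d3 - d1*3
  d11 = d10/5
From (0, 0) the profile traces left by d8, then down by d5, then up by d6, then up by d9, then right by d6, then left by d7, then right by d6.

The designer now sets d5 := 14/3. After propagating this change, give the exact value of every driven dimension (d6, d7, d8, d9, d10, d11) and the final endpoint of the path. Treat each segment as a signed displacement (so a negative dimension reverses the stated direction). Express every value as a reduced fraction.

Apply edit: d5 := 14/3
  d6 = d5 - d2/3 = 25/9
  d7 = d1/2 = 3
  d8 = d4/5 = 13/5
  d9 = d2*4 = 68/3
  d10 = d3 - d1*3 = -76/5
  d11 = d10/5 = -76/25
Walk from origin (0, 0):
  seg 1: left by d8 = 13/5 → (-13/5, 0)
  seg 2: down by d5 = 14/3 → (-13/5, -14/3)
  seg 3: up by d6 = 25/9 → (-13/5, -17/9)
  seg 4: up by d9 = 68/3 → (-13/5, 187/9)
  seg 5: right by d6 = 25/9 → (8/45, 187/9)
  seg 6: left by d7 = 3 → (-127/45, 187/9)
  seg 7: right by d6 = 25/9 → (-2/45, 187/9)

d6 = 25/9
d7 = 3
d8 = 13/5
d9 = 68/3
d10 = -76/5
d11 = -76/25
endpoint = (-2/45, 187/9)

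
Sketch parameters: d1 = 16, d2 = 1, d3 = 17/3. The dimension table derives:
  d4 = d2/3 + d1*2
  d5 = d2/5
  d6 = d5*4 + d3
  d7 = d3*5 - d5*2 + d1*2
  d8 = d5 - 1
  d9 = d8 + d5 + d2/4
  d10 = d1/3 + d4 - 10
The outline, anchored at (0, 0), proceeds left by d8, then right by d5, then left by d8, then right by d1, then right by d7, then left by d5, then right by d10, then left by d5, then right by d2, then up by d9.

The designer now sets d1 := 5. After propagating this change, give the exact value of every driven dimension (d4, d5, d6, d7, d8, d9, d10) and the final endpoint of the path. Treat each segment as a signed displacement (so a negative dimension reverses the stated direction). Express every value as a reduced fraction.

d4 = 31/3
d5 = 1/5
d6 = 97/15
d7 = 569/15
d8 = -4/5
d9 = -7/20
d10 = 2
endpoint = (142/3, -7/20)

Apply edit: d1 := 5
  d4 = d2/3 + d1*2 = 31/3
  d5 = d2/5 = 1/5
  d6 = d5*4 + d3 = 97/15
  d7 = d3*5 - d5*2 + d1*2 = 569/15
  d8 = d5 - 1 = -4/5
  d9 = d8 + d5 + d2/4 = -7/20
  d10 = d1/3 + d4 - 10 = 2
Walk from origin (0, 0):
  seg 1: left by d8 = -4/5 → (4/5, 0)
  seg 2: right by d5 = 1/5 → (1, 0)
  seg 3: left by d8 = -4/5 → (9/5, 0)
  seg 4: right by d1 = 5 → (34/5, 0)
  seg 5: right by d7 = 569/15 → (671/15, 0)
  seg 6: left by d5 = 1/5 → (668/15, 0)
  seg 7: right by d10 = 2 → (698/15, 0)
  seg 8: left by d5 = 1/5 → (139/3, 0)
  seg 9: right by d2 = 1 → (142/3, 0)
  seg 10: up by d9 = -7/20 → (142/3, -7/20)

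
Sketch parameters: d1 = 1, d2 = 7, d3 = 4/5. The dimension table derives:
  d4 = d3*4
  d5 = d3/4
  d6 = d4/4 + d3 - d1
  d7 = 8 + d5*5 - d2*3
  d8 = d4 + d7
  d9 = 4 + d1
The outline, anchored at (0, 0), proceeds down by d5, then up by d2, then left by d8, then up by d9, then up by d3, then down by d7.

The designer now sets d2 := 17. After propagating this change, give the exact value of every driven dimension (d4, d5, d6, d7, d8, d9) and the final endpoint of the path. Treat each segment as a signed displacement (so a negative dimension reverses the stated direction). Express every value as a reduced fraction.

d4 = 16/5
d5 = 1/5
d6 = 3/5
d7 = -42
d8 = -194/5
d9 = 5
endpoint = (194/5, 323/5)

Apply edit: d2 := 17
  d4 = d3*4 = 16/5
  d5 = d3/4 = 1/5
  d6 = d4/4 + d3 - d1 = 3/5
  d7 = 8 + d5*5 - d2*3 = -42
  d8 = d4 + d7 = -194/5
  d9 = 4 + d1 = 5
Walk from origin (0, 0):
  seg 1: down by d5 = 1/5 → (0, -1/5)
  seg 2: up by d2 = 17 → (0, 84/5)
  seg 3: left by d8 = -194/5 → (194/5, 84/5)
  seg 4: up by d9 = 5 → (194/5, 109/5)
  seg 5: up by d3 = 4/5 → (194/5, 113/5)
  seg 6: down by d7 = -42 → (194/5, 323/5)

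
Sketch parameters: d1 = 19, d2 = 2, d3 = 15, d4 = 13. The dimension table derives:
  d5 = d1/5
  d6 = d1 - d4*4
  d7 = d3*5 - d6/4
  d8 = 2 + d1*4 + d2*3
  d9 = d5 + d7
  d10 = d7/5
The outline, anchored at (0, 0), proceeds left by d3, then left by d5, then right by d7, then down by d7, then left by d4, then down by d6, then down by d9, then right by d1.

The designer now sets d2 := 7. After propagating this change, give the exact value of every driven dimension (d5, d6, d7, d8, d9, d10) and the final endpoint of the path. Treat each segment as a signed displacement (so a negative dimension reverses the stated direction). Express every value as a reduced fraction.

Apply edit: d2 := 7
  d5 = d1/5 = 19/5
  d6 = d1 - d4*4 = -33
  d7 = d3*5 - d6/4 = 333/4
  d8 = 2 + d1*4 + d2*3 = 99
  d9 = d5 + d7 = 1741/20
  d10 = d7/5 = 333/20
Walk from origin (0, 0):
  seg 1: left by d3 = 15 → (-15, 0)
  seg 2: left by d5 = 19/5 → (-94/5, 0)
  seg 3: right by d7 = 333/4 → (1289/20, 0)
  seg 4: down by d7 = 333/4 → (1289/20, -333/4)
  seg 5: left by d4 = 13 → (1029/20, -333/4)
  seg 6: down by d6 = -33 → (1029/20, -201/4)
  seg 7: down by d9 = 1741/20 → (1029/20, -1373/10)
  seg 8: right by d1 = 19 → (1409/20, -1373/10)

d5 = 19/5
d6 = -33
d7 = 333/4
d8 = 99
d9 = 1741/20
d10 = 333/20
endpoint = (1409/20, -1373/10)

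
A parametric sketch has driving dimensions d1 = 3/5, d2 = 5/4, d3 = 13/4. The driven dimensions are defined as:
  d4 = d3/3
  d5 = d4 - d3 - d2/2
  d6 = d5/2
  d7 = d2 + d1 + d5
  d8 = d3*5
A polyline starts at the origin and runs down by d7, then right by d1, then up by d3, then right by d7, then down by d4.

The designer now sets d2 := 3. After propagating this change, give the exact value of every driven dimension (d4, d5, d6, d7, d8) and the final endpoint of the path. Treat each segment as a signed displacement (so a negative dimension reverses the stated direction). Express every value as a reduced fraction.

d4 = 13/12
d5 = -11/3
d6 = -11/6
d7 = -1/15
d8 = 65/4
endpoint = (8/15, 67/30)

Apply edit: d2 := 3
  d4 = d3/3 = 13/12
  d5 = d4 - d3 - d2/2 = -11/3
  d6 = d5/2 = -11/6
  d7 = d2 + d1 + d5 = -1/15
  d8 = d3*5 = 65/4
Walk from origin (0, 0):
  seg 1: down by d7 = -1/15 → (0, 1/15)
  seg 2: right by d1 = 3/5 → (3/5, 1/15)
  seg 3: up by d3 = 13/4 → (3/5, 199/60)
  seg 4: right by d7 = -1/15 → (8/15, 199/60)
  seg 5: down by d4 = 13/12 → (8/15, 67/30)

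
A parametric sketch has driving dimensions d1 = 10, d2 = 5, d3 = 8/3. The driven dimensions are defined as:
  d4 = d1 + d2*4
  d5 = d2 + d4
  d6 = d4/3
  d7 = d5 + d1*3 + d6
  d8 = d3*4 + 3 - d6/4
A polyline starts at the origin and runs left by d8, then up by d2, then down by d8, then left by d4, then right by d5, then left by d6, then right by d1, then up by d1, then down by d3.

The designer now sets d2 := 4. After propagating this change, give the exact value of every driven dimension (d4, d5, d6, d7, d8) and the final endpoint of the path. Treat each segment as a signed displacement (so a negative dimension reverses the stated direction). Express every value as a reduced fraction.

d4 = 26
d5 = 30
d6 = 26/3
d7 = 206/3
d8 = 23/2
endpoint = (-37/6, -1/6)

Apply edit: d2 := 4
  d4 = d1 + d2*4 = 26
  d5 = d2 + d4 = 30
  d6 = d4/3 = 26/3
  d7 = d5 + d1*3 + d6 = 206/3
  d8 = d3*4 + 3 - d6/4 = 23/2
Walk from origin (0, 0):
  seg 1: left by d8 = 23/2 → (-23/2, 0)
  seg 2: up by d2 = 4 → (-23/2, 4)
  seg 3: down by d8 = 23/2 → (-23/2, -15/2)
  seg 4: left by d4 = 26 → (-75/2, -15/2)
  seg 5: right by d5 = 30 → (-15/2, -15/2)
  seg 6: left by d6 = 26/3 → (-97/6, -15/2)
  seg 7: right by d1 = 10 → (-37/6, -15/2)
  seg 8: up by d1 = 10 → (-37/6, 5/2)
  seg 9: down by d3 = 8/3 → (-37/6, -1/6)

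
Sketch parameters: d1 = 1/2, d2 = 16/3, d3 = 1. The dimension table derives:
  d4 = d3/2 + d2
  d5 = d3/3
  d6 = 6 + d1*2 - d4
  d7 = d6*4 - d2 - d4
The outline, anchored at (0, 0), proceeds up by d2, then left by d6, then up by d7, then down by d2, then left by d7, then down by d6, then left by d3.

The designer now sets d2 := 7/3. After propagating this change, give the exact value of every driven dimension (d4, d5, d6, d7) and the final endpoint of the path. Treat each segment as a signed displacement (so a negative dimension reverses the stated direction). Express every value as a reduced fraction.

Apply edit: d2 := 7/3
  d4 = d3/2 + d2 = 17/6
  d5 = d3/3 = 1/3
  d6 = 6 + d1*2 - d4 = 25/6
  d7 = d6*4 - d2 - d4 = 23/2
Walk from origin (0, 0):
  seg 1: up by d2 = 7/3 → (0, 7/3)
  seg 2: left by d6 = 25/6 → (-25/6, 7/3)
  seg 3: up by d7 = 23/2 → (-25/6, 83/6)
  seg 4: down by d2 = 7/3 → (-25/6, 23/2)
  seg 5: left by d7 = 23/2 → (-47/3, 23/2)
  seg 6: down by d6 = 25/6 → (-47/3, 22/3)
  seg 7: left by d3 = 1 → (-50/3, 22/3)

d4 = 17/6
d5 = 1/3
d6 = 25/6
d7 = 23/2
endpoint = (-50/3, 22/3)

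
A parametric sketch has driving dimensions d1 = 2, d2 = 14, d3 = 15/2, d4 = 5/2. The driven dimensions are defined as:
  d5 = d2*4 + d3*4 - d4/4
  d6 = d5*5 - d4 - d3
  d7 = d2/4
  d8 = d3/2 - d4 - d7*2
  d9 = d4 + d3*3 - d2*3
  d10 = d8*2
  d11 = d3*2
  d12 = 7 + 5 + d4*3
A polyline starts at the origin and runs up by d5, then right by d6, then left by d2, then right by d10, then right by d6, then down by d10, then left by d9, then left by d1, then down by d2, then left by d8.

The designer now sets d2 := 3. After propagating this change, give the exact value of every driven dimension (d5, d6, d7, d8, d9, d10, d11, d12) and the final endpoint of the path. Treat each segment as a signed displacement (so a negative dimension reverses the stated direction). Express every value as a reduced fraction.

d5 = 331/8
d6 = 1575/8
d7 = 3/4
d8 = -1/4
d9 = 16
d10 = -1/2
d11 = 15
d12 = 39/2
endpoint = (745/2, 311/8)

Apply edit: d2 := 3
  d5 = d2*4 + d3*4 - d4/4 = 331/8
  d6 = d5*5 - d4 - d3 = 1575/8
  d7 = d2/4 = 3/4
  d8 = d3/2 - d4 - d7*2 = -1/4
  d9 = d4 + d3*3 - d2*3 = 16
  d10 = d8*2 = -1/2
  d11 = d3*2 = 15
  d12 = 7 + 5 + d4*3 = 39/2
Walk from origin (0, 0):
  seg 1: up by d5 = 331/8 → (0, 331/8)
  seg 2: right by d6 = 1575/8 → (1575/8, 331/8)
  seg 3: left by d2 = 3 → (1551/8, 331/8)
  seg 4: right by d10 = -1/2 → (1547/8, 331/8)
  seg 5: right by d6 = 1575/8 → (1561/4, 331/8)
  seg 6: down by d10 = -1/2 → (1561/4, 335/8)
  seg 7: left by d9 = 16 → (1497/4, 335/8)
  seg 8: left by d1 = 2 → (1489/4, 335/8)
  seg 9: down by d2 = 3 → (1489/4, 311/8)
  seg 10: left by d8 = -1/4 → (745/2, 311/8)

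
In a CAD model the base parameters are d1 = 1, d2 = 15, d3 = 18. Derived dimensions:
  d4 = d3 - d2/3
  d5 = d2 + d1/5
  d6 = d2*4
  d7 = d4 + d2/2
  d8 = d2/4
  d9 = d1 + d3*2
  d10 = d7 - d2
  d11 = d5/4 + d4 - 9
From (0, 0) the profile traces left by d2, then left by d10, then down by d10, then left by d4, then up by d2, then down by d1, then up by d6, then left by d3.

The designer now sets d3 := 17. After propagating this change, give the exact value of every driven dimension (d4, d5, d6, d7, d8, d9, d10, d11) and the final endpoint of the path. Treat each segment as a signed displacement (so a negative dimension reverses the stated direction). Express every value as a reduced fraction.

Apply edit: d3 := 17
  d4 = d3 - d2/3 = 12
  d5 = d2 + d1/5 = 76/5
  d6 = d2*4 = 60
  d7 = d4 + d2/2 = 39/2
  d8 = d2/4 = 15/4
  d9 = d1 + d3*2 = 35
  d10 = d7 - d2 = 9/2
  d11 = d5/4 + d4 - 9 = 34/5
Walk from origin (0, 0):
  seg 1: left by d2 = 15 → (-15, 0)
  seg 2: left by d10 = 9/2 → (-39/2, 0)
  seg 3: down by d10 = 9/2 → (-39/2, -9/2)
  seg 4: left by d4 = 12 → (-63/2, -9/2)
  seg 5: up by d2 = 15 → (-63/2, 21/2)
  seg 6: down by d1 = 1 → (-63/2, 19/2)
  seg 7: up by d6 = 60 → (-63/2, 139/2)
  seg 8: left by d3 = 17 → (-97/2, 139/2)

d4 = 12
d5 = 76/5
d6 = 60
d7 = 39/2
d8 = 15/4
d9 = 35
d10 = 9/2
d11 = 34/5
endpoint = (-97/2, 139/2)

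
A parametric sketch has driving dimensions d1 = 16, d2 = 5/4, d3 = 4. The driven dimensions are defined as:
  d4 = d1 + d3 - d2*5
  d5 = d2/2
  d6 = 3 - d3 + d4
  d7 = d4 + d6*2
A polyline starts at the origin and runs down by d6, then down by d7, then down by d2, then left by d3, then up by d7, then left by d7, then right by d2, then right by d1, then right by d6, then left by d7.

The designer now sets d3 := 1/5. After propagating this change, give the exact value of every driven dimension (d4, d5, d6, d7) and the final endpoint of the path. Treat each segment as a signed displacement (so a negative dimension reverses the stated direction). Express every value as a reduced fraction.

Apply edit: d3 := 1/5
  d4 = d1 + d3 - d2*5 = 199/20
  d5 = d2/2 = 5/8
  d6 = 3 - d3 + d4 = 51/4
  d7 = d4 + d6*2 = 709/20
Walk from origin (0, 0):
  seg 1: down by d6 = 51/4 → (0, -51/4)
  seg 2: down by d7 = 709/20 → (0, -241/5)
  seg 3: down by d2 = 5/4 → (0, -989/20)
  seg 4: left by d3 = 1/5 → (-1/5, -989/20)
  seg 5: up by d7 = 709/20 → (-1/5, -14)
  seg 6: left by d7 = 709/20 → (-713/20, -14)
  seg 7: right by d2 = 5/4 → (-172/5, -14)
  seg 8: right by d1 = 16 → (-92/5, -14)
  seg 9: right by d6 = 51/4 → (-113/20, -14)
  seg 10: left by d7 = 709/20 → (-411/10, -14)

d4 = 199/20
d5 = 5/8
d6 = 51/4
d7 = 709/20
endpoint = (-411/10, -14)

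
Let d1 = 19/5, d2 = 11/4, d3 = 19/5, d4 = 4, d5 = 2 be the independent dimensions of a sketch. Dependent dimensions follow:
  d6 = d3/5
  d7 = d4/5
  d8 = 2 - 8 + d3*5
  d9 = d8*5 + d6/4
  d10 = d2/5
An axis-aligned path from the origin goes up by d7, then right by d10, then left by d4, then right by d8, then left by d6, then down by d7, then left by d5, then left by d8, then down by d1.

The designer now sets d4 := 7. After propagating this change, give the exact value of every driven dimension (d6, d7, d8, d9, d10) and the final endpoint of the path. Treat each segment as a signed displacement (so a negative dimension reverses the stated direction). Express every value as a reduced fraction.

d6 = 19/25
d7 = 7/5
d8 = 13
d9 = 6519/100
d10 = 11/20
endpoint = (-921/100, -19/5)

Apply edit: d4 := 7
  d6 = d3/5 = 19/25
  d7 = d4/5 = 7/5
  d8 = 2 - 8 + d3*5 = 13
  d9 = d8*5 + d6/4 = 6519/100
  d10 = d2/5 = 11/20
Walk from origin (0, 0):
  seg 1: up by d7 = 7/5 → (0, 7/5)
  seg 2: right by d10 = 11/20 → (11/20, 7/5)
  seg 3: left by d4 = 7 → (-129/20, 7/5)
  seg 4: right by d8 = 13 → (131/20, 7/5)
  seg 5: left by d6 = 19/25 → (579/100, 7/5)
  seg 6: down by d7 = 7/5 → (579/100, 0)
  seg 7: left by d5 = 2 → (379/100, 0)
  seg 8: left by d8 = 13 → (-921/100, 0)
  seg 9: down by d1 = 19/5 → (-921/100, -19/5)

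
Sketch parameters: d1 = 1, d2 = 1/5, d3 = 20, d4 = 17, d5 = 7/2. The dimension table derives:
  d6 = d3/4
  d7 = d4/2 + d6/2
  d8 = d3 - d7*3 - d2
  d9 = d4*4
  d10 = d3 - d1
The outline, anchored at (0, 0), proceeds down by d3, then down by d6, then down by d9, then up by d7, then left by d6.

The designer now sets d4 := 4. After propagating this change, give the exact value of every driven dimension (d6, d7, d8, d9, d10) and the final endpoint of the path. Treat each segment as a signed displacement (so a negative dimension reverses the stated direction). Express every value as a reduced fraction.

d6 = 5
d7 = 9/2
d8 = 63/10
d9 = 16
d10 = 19
endpoint = (-5, -73/2)

Apply edit: d4 := 4
  d6 = d3/4 = 5
  d7 = d4/2 + d6/2 = 9/2
  d8 = d3 - d7*3 - d2 = 63/10
  d9 = d4*4 = 16
  d10 = d3 - d1 = 19
Walk from origin (0, 0):
  seg 1: down by d3 = 20 → (0, -20)
  seg 2: down by d6 = 5 → (0, -25)
  seg 3: down by d9 = 16 → (0, -41)
  seg 4: up by d7 = 9/2 → (0, -73/2)
  seg 5: left by d6 = 5 → (-5, -73/2)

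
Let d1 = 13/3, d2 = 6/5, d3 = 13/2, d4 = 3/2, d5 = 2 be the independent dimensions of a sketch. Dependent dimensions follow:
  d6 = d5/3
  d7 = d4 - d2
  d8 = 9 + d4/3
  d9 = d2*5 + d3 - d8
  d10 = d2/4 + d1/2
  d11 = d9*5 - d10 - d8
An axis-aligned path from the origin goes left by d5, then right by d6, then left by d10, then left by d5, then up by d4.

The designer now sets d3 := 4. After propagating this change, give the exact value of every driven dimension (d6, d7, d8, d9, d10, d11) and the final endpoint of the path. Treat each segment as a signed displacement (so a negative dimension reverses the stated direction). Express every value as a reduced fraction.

d6 = 2/3
d7 = 3/10
d8 = 19/2
d9 = 1/2
d10 = 37/15
d11 = -142/15
endpoint = (-29/5, 3/2)

Apply edit: d3 := 4
  d6 = d5/3 = 2/3
  d7 = d4 - d2 = 3/10
  d8 = 9 + d4/3 = 19/2
  d9 = d2*5 + d3 - d8 = 1/2
  d10 = d2/4 + d1/2 = 37/15
  d11 = d9*5 - d10 - d8 = -142/15
Walk from origin (0, 0):
  seg 1: left by d5 = 2 → (-2, 0)
  seg 2: right by d6 = 2/3 → (-4/3, 0)
  seg 3: left by d10 = 37/15 → (-19/5, 0)
  seg 4: left by d5 = 2 → (-29/5, 0)
  seg 5: up by d4 = 3/2 → (-29/5, 3/2)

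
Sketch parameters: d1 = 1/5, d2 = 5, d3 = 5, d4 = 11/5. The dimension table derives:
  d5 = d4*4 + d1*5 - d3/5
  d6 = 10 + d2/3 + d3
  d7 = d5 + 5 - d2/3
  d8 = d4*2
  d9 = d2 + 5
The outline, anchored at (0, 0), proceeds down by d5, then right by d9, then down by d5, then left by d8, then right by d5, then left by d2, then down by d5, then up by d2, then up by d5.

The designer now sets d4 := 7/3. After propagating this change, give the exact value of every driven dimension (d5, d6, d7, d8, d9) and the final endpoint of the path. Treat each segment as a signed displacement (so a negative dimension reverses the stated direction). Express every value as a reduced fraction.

Apply edit: d4 := 7/3
  d5 = d4*4 + d1*5 - d3/5 = 28/3
  d6 = 10 + d2/3 + d3 = 50/3
  d7 = d5 + 5 - d2/3 = 38/3
  d8 = d4*2 = 14/3
  d9 = d2 + 5 = 10
Walk from origin (0, 0):
  seg 1: down by d5 = 28/3 → (0, -28/3)
  seg 2: right by d9 = 10 → (10, -28/3)
  seg 3: down by d5 = 28/3 → (10, -56/3)
  seg 4: left by d8 = 14/3 → (16/3, -56/3)
  seg 5: right by d5 = 28/3 → (44/3, -56/3)
  seg 6: left by d2 = 5 → (29/3, -56/3)
  seg 7: down by d5 = 28/3 → (29/3, -28)
  seg 8: up by d2 = 5 → (29/3, -23)
  seg 9: up by d5 = 28/3 → (29/3, -41/3)

d5 = 28/3
d6 = 50/3
d7 = 38/3
d8 = 14/3
d9 = 10
endpoint = (29/3, -41/3)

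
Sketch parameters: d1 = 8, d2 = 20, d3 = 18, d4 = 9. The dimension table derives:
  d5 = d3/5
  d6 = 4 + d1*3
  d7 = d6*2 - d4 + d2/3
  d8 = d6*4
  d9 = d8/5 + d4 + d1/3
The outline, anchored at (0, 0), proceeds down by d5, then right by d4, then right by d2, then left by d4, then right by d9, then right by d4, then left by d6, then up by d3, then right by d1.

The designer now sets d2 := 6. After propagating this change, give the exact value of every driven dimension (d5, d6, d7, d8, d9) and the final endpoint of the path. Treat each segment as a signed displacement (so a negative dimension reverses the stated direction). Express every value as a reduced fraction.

Apply edit: d2 := 6
  d5 = d3/5 = 18/5
  d6 = 4 + d1*3 = 28
  d7 = d6*2 - d4 + d2/3 = 49
  d8 = d6*4 = 112
  d9 = d8/5 + d4 + d1/3 = 511/15
Walk from origin (0, 0):
  seg 1: down by d5 = 18/5 → (0, -18/5)
  seg 2: right by d4 = 9 → (9, -18/5)
  seg 3: right by d2 = 6 → (15, -18/5)
  seg 4: left by d4 = 9 → (6, -18/5)
  seg 5: right by d9 = 511/15 → (601/15, -18/5)
  seg 6: right by d4 = 9 → (736/15, -18/5)
  seg 7: left by d6 = 28 → (316/15, -18/5)
  seg 8: up by d3 = 18 → (316/15, 72/5)
  seg 9: right by d1 = 8 → (436/15, 72/5)

d5 = 18/5
d6 = 28
d7 = 49
d8 = 112
d9 = 511/15
endpoint = (436/15, 72/5)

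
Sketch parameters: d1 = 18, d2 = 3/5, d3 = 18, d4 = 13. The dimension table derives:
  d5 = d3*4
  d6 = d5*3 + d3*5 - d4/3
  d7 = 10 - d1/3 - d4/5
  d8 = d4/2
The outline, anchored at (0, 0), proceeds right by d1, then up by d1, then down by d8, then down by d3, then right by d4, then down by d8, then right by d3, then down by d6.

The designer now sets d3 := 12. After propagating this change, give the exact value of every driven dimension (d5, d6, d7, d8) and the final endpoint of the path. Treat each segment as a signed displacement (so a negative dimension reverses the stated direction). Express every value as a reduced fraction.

Apply edit: d3 := 12
  d5 = d3*4 = 48
  d6 = d5*3 + d3*5 - d4/3 = 599/3
  d7 = 10 - d1/3 - d4/5 = 7/5
  d8 = d4/2 = 13/2
Walk from origin (0, 0):
  seg 1: right by d1 = 18 → (18, 0)
  seg 2: up by d1 = 18 → (18, 18)
  seg 3: down by d8 = 13/2 → (18, 23/2)
  seg 4: down by d3 = 12 → (18, -1/2)
  seg 5: right by d4 = 13 → (31, -1/2)
  seg 6: down by d8 = 13/2 → (31, -7)
  seg 7: right by d3 = 12 → (43, -7)
  seg 8: down by d6 = 599/3 → (43, -620/3)

d5 = 48
d6 = 599/3
d7 = 7/5
d8 = 13/2
endpoint = (43, -620/3)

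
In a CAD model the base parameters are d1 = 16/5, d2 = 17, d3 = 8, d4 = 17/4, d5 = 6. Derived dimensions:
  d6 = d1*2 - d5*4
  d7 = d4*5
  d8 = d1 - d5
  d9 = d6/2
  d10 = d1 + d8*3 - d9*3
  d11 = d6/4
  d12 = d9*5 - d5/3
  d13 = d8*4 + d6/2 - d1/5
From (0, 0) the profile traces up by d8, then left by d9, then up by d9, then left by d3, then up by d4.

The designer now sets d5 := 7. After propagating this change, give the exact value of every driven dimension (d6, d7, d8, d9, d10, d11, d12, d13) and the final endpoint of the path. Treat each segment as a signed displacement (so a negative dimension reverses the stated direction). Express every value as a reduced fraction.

d6 = -108/5
d7 = 85/4
d8 = -19/5
d9 = -54/5
d10 = 121/5
d11 = -27/5
d12 = -169/3
d13 = -666/25
endpoint = (14/5, -207/20)

Apply edit: d5 := 7
  d6 = d1*2 - d5*4 = -108/5
  d7 = d4*5 = 85/4
  d8 = d1 - d5 = -19/5
  d9 = d6/2 = -54/5
  d10 = d1 + d8*3 - d9*3 = 121/5
  d11 = d6/4 = -27/5
  d12 = d9*5 - d5/3 = -169/3
  d13 = d8*4 + d6/2 - d1/5 = -666/25
Walk from origin (0, 0):
  seg 1: up by d8 = -19/5 → (0, -19/5)
  seg 2: left by d9 = -54/5 → (54/5, -19/5)
  seg 3: up by d9 = -54/5 → (54/5, -73/5)
  seg 4: left by d3 = 8 → (14/5, -73/5)
  seg 5: up by d4 = 17/4 → (14/5, -207/20)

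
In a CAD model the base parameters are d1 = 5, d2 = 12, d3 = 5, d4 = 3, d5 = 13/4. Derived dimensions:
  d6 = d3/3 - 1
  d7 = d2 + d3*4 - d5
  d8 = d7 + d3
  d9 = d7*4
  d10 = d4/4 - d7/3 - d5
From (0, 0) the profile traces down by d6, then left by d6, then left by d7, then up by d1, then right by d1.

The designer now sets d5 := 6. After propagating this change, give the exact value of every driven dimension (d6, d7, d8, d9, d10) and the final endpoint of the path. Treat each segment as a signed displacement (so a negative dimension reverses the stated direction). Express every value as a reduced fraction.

Apply edit: d5 := 6
  d6 = d3/3 - 1 = 2/3
  d7 = d2 + d3*4 - d5 = 26
  d8 = d7 + d3 = 31
  d9 = d7*4 = 104
  d10 = d4/4 - d7/3 - d5 = -167/12
Walk from origin (0, 0):
  seg 1: down by d6 = 2/3 → (0, -2/3)
  seg 2: left by d6 = 2/3 → (-2/3, -2/3)
  seg 3: left by d7 = 26 → (-80/3, -2/3)
  seg 4: up by d1 = 5 → (-80/3, 13/3)
  seg 5: right by d1 = 5 → (-65/3, 13/3)

d6 = 2/3
d7 = 26
d8 = 31
d9 = 104
d10 = -167/12
endpoint = (-65/3, 13/3)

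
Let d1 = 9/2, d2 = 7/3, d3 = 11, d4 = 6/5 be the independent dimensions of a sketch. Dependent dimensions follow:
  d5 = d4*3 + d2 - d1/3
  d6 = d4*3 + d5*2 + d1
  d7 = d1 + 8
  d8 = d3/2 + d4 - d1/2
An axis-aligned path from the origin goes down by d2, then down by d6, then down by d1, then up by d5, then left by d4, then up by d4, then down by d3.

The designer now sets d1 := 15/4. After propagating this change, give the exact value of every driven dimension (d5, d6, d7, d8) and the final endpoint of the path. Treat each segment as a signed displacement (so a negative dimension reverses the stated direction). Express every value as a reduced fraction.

d5 = 281/60
d6 = 1003/60
d7 = 47/4
d8 = 193/40
endpoint = (-6/5, -335/12)

Apply edit: d1 := 15/4
  d5 = d4*3 + d2 - d1/3 = 281/60
  d6 = d4*3 + d5*2 + d1 = 1003/60
  d7 = d1 + 8 = 47/4
  d8 = d3/2 + d4 - d1/2 = 193/40
Walk from origin (0, 0):
  seg 1: down by d2 = 7/3 → (0, -7/3)
  seg 2: down by d6 = 1003/60 → (0, -381/20)
  seg 3: down by d1 = 15/4 → (0, -114/5)
  seg 4: up by d5 = 281/60 → (0, -1087/60)
  seg 5: left by d4 = 6/5 → (-6/5, -1087/60)
  seg 6: up by d4 = 6/5 → (-6/5, -203/12)
  seg 7: down by d3 = 11 → (-6/5, -335/12)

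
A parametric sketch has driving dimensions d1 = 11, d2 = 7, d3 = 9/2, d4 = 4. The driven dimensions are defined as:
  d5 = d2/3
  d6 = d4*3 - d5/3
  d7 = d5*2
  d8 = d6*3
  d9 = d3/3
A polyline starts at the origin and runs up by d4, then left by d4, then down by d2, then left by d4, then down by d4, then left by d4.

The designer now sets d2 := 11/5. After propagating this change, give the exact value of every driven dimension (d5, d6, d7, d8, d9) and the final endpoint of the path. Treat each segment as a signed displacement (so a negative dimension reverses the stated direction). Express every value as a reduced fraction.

d5 = 11/15
d6 = 529/45
d7 = 22/15
d8 = 529/15
d9 = 3/2
endpoint = (-12, -11/5)

Apply edit: d2 := 11/5
  d5 = d2/3 = 11/15
  d6 = d4*3 - d5/3 = 529/45
  d7 = d5*2 = 22/15
  d8 = d6*3 = 529/15
  d9 = d3/3 = 3/2
Walk from origin (0, 0):
  seg 1: up by d4 = 4 → (0, 4)
  seg 2: left by d4 = 4 → (-4, 4)
  seg 3: down by d2 = 11/5 → (-4, 9/5)
  seg 4: left by d4 = 4 → (-8, 9/5)
  seg 5: down by d4 = 4 → (-8, -11/5)
  seg 6: left by d4 = 4 → (-12, -11/5)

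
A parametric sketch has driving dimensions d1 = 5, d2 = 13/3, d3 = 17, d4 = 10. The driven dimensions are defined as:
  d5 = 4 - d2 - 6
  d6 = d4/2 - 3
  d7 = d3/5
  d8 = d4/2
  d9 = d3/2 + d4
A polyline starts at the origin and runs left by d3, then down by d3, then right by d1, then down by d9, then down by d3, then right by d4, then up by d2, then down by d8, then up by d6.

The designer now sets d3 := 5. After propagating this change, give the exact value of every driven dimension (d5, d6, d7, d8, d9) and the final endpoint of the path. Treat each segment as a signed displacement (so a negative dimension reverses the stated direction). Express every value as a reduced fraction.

d5 = -19/3
d6 = 2
d7 = 1
d8 = 5
d9 = 25/2
endpoint = (10, -127/6)

Apply edit: d3 := 5
  d5 = 4 - d2 - 6 = -19/3
  d6 = d4/2 - 3 = 2
  d7 = d3/5 = 1
  d8 = d4/2 = 5
  d9 = d3/2 + d4 = 25/2
Walk from origin (0, 0):
  seg 1: left by d3 = 5 → (-5, 0)
  seg 2: down by d3 = 5 → (-5, -5)
  seg 3: right by d1 = 5 → (0, -5)
  seg 4: down by d9 = 25/2 → (0, -35/2)
  seg 5: down by d3 = 5 → (0, -45/2)
  seg 6: right by d4 = 10 → (10, -45/2)
  seg 7: up by d2 = 13/3 → (10, -109/6)
  seg 8: down by d8 = 5 → (10, -139/6)
  seg 9: up by d6 = 2 → (10, -127/6)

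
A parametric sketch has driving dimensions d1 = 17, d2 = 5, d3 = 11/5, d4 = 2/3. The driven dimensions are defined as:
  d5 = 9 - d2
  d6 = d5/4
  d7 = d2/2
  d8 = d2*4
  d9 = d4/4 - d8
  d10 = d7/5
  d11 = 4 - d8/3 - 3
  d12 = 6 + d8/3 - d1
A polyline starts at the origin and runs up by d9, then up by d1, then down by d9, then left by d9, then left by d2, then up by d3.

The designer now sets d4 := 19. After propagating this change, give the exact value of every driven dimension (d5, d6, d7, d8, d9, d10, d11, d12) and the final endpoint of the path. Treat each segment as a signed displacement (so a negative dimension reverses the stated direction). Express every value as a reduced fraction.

d5 = 4
d6 = 1
d7 = 5/2
d8 = 20
d9 = -61/4
d10 = 1/2
d11 = -17/3
d12 = -13/3
endpoint = (41/4, 96/5)

Apply edit: d4 := 19
  d5 = 9 - d2 = 4
  d6 = d5/4 = 1
  d7 = d2/2 = 5/2
  d8 = d2*4 = 20
  d9 = d4/4 - d8 = -61/4
  d10 = d7/5 = 1/2
  d11 = 4 - d8/3 - 3 = -17/3
  d12 = 6 + d8/3 - d1 = -13/3
Walk from origin (0, 0):
  seg 1: up by d9 = -61/4 → (0, -61/4)
  seg 2: up by d1 = 17 → (0, 7/4)
  seg 3: down by d9 = -61/4 → (0, 17)
  seg 4: left by d9 = -61/4 → (61/4, 17)
  seg 5: left by d2 = 5 → (41/4, 17)
  seg 6: up by d3 = 11/5 → (41/4, 96/5)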